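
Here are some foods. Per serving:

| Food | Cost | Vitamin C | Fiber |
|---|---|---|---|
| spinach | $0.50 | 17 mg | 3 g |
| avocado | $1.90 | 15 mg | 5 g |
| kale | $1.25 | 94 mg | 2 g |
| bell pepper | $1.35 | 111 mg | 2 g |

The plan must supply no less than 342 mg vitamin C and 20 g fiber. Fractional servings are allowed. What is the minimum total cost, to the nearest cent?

With two linear requirements the optimum uses one or two foods; enumerate the corners.
spinach only: max(342/17, 20/3) = 20.12 servings → $10.06.
avocado only: max(342/15, 20/5) = 22.8 servings → $43.32.
kale only: max(342/94, 20/2) = 10 servings → $12.50.
bell pepper only: max(342/111, 20/2) = 10 servings → $13.50.
spinach + avocado: the both-tight solution has a negative serving — not a feasible corner.
spinach + kale with both tight: 4.823 servings and 2.766 servings → $5.87.
spinach + bell pepper with both tight: 5.137 servings and 2.294 servings → $5.67.
avocado + kale with both tight: 2.718 servings and 3.205 servings → $9.17.
avocado + bell pepper with both tight: 2.926 servings and 2.686 servings → $9.18.
kale + bell pepper: the both-tight solution has a negative serving — not a feasible corner.
The minimum over all feasible corners is $5.67.

$5.67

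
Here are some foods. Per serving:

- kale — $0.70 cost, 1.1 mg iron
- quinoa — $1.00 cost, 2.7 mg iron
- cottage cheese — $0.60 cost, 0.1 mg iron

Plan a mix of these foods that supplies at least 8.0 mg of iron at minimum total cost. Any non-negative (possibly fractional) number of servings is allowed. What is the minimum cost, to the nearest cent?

Cost per mg of iron: quinoa $0.3704, kale $0.6364, cottage cheese $6.0000.
With no serving limits, use only quinoa: 8.0 mg / 2.7 mg = 2.963 servings × $1.00 = $2.96.

$2.96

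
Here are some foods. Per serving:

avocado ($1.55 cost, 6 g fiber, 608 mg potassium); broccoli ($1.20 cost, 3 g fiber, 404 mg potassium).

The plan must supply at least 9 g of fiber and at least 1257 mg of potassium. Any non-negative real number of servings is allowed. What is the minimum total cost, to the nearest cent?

$3.20

The cheapest plan sits at a corner of the feasible region — with two constraints it uses at most two foods.
avocado only: max(9/6, 1257/608) = 2.067 servings → $3.20.
broccoli only: max(9/3, 1257/404) = 3.111 servings → $3.73.
avocado + broccoli: the both-tight solution has a negative serving — not a feasible corner.
Cheapest feasible corner: $3.20.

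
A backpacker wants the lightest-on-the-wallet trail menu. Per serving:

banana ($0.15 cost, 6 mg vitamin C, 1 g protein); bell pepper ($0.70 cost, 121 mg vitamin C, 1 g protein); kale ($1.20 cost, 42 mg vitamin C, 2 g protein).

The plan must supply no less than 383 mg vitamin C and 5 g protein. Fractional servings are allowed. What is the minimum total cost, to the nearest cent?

Minimising a linear cost over {vitamin C ≥ 383, protein ≥ 5, servings ≥ 0} — the optimum is at a vertex, using one or two foods.
banana only: max(383/6, 5/1) = 63.83 servings → $9.57.
bell pepper only: max(383/121, 5/1) = 5 servings → $3.50.
kale only: max(383/42, 5/2) = 9.119 servings → $10.94.
banana + bell pepper with both tight: 1.93 servings and 3.07 servings → $2.44.
banana + kale: the both-tight solution has a negative serving — not a feasible corner.
bell pepper + kale with both tight: 2.78 servings and 1.11 servings → $3.28.
Cheapest feasible corner: $2.44.

$2.44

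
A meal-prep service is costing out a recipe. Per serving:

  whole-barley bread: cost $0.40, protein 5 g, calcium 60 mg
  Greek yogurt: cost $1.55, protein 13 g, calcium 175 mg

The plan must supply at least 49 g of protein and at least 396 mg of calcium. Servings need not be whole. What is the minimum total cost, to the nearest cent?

$3.92

Compare the cost at each extreme point of the feasible region.
whole-barley bread only: max(49/5, 396/60) = 9.8 servings → $3.92.
Greek yogurt only: max(49/13, 396/175) = 3.769 servings → $5.84.
whole-barley bread + Greek yogurt: intersection lies outside the first quadrant.
Cheapest feasible corner: $3.92.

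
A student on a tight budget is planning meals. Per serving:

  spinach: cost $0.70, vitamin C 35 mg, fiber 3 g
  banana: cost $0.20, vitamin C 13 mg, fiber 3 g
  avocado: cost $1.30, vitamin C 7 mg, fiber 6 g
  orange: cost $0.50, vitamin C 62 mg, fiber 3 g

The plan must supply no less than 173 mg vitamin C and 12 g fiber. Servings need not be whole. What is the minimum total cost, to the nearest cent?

$1.54

Minimising a linear cost over {vitamin C ≥ 173, fiber ≥ 12, servings ≥ 0} — the optimum is at a vertex, using one or two foods.
spinach only: max(173/35, 12/3) = 4.943 servings → $3.46.
banana only: max(173/13, 12/3) = 13.31 servings → $2.66.
avocado only: max(173/7, 12/6) = 24.71 servings → $32.13.
orange only: max(173/62, 12/3) = 4 servings → $2.00.
spinach + banana: the both-tight solution has a negative serving — not a feasible corner.
spinach + avocado: intersection lies outside the first quadrant.
spinach + orange with both tight: 2.778 servings and 1.222 servings → $2.56.
banana + avocado: the both-tight solution has a negative serving — not a feasible corner.
banana + orange with both tight: 1.531 servings and 2.469 servings → $1.54.
avocado + orange with both tight: 0.641 servings and 2.718 servings → $2.19.
Cheapest feasible corner: $1.54.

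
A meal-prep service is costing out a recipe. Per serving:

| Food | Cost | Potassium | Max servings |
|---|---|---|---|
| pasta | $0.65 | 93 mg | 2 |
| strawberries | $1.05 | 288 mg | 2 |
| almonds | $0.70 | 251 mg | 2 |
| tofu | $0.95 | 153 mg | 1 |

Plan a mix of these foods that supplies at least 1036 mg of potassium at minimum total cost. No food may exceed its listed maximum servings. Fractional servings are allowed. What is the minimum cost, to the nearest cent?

$3.35

Cost per mg of potassium: almonds $0.0028, strawberries $0.0036, tofu $0.0062, pasta $0.0070.
Take 2 servings of almonds: +502.0 mg potassium for $1.40 (total $1.40, still need 534.0 mg).
Take 1.854 servings of strawberries: +534.0 mg potassium for $1.95 (total $3.35, still need 0.0 mg).
Filling from the cheapest source first is optimal under one linear minimum: $3.35.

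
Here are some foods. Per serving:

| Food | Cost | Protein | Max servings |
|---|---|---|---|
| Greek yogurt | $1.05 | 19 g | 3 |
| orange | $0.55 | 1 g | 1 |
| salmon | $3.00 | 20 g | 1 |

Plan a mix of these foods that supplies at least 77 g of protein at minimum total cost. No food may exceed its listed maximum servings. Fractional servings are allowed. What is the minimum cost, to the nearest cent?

$6.15

Cost per g of protein: Greek yogurt $0.0553, salmon $0.1500, orange $0.5500.
Take 3 servings of Greek yogurt: +57.0 g protein for $3.15 (total $3.15, still need 20.0 g).
Take 1 serving of salmon: +20.0 g protein for $3.00 (total $6.15, still need 0.0 g).
Filling from the cheapest source first is optimal under one linear minimum: $6.15.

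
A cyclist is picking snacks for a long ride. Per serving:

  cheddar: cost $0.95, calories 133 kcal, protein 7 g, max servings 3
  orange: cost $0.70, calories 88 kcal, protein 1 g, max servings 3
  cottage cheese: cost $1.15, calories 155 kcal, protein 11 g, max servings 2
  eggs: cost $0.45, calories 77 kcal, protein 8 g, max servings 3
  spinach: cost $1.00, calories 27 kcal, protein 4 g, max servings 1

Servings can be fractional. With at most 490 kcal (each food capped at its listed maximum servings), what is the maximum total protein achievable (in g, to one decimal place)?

44.5 g

Protein per kcal: spinach 0.1481, eggs 0.1039, cottage cheese 0.07097, cheddar 0.05263, orange 0.01136.
Take 1 serving of spinach: uses 27 kcal, +4.0 g protein (running total 4.0 g).
Take 3 servings of eggs: uses 231 kcal, +24.0 g protein (running total 28.0 g).
Take 1.497 servings of cottage cheese: uses 232 kcal, +16.5 g protein (running total 44.5 g).
Greedy by best ratio exhausts the calories allowance optimally: 44.5 g.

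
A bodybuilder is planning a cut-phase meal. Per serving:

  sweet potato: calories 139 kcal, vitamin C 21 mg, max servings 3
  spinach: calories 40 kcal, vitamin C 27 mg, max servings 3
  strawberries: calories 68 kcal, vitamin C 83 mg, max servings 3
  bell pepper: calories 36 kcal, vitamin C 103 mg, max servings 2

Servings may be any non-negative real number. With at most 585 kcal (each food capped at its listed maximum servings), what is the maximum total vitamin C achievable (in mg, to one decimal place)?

Vitamin C per kcal: bell pepper 2.861, strawberries 1.221, spinach 0.675, sweet potato 0.1511.
Take 2 servings of bell pepper: uses 72 kcal, +206.0 mg vitamin C (running total 206.0 mg).
Take 3 servings of strawberries: uses 204 kcal, +249.0 mg vitamin C (running total 455.0 mg).
Take 3 servings of spinach: uses 120 kcal, +81.0 mg vitamin C (running total 536.0 mg).
Take 1.36 servings of sweet potato: uses 189 kcal, +28.6 mg vitamin C (running total 564.6 mg).
Filling greedily by vitamin C-per-kcal is optimal for one linear limit, giving 564.6 mg.

564.6 mg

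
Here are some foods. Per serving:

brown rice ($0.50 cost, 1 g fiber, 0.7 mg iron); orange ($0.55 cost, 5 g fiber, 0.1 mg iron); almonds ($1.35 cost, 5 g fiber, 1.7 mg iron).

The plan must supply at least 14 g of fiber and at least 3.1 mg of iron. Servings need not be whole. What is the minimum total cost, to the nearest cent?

brown rice only: max(14/1, 3.1/0.7) = 14 servings → $7.00.
orange only: max(14/5, 3.1/0.1) = 31 servings → $17.05.
almonds only: max(14/5, 3.1/1.7) = 2.8 servings → $3.78.
brown rice + orange with both tight: 4.147 servings and 1.971 servings → $3.16.
brown rice + almonds: intersection lies outside the first quadrant.
orange + almonds with both tight: 1.038 servings and 1.762 servings → $2.95.
So the least-cost plan costs $2.95.

$2.95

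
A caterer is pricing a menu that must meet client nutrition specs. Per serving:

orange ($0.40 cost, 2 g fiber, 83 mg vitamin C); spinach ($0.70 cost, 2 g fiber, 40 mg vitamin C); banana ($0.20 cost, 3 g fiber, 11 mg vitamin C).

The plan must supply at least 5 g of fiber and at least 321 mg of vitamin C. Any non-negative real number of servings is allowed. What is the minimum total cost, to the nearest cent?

$1.55

The cheapest plan sits at a corner of the feasible region — with two constraints it uses at most two foods.
orange only: max(5/2, 321/83) = 3.867 servings → $1.55.
spinach only: max(5/2, 321/40) = 8.025 servings → $5.62.
banana only: max(5/3, 321/11) = 29.18 servings → $5.84.
orange + spinach with both targets exact would need a negative amount; discard.
orange + banana with both targets exact would need a negative amount; discard.
spinach + banana with both targets exact would need a negative amount; discard.
Cheapest feasible corner: $1.55.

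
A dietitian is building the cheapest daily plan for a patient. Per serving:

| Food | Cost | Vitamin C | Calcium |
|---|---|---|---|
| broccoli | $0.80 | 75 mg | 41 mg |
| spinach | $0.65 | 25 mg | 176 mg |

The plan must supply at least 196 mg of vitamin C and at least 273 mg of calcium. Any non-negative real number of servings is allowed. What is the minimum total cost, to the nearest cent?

For a min-cost LP with two ≥-constraints, a basic feasible solution has at most two positive variables.
broccoli only: max(196/75, 273/41) = 6.659 servings → $5.33.
spinach only: max(196/25, 273/176) = 7.84 servings → $5.10.
broccoli + spinach with both tight: 2.273 servings and 1.022 servings → $2.48.
The minimum over all feasible corners is $2.48.

$2.48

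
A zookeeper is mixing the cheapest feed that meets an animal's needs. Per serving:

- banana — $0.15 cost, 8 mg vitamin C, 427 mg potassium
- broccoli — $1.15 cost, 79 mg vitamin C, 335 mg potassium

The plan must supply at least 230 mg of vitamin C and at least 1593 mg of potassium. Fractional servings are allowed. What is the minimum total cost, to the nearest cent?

$3.40

Minimising a linear cost over {vitamin C ≥ 230, potassium ≥ 1593, servings ≥ 0} — the optimum is at a vertex, using one or two foods.
banana only: max(230/8, 1593/427) = 28.75 servings → $4.31.
broccoli only: max(230/79, 1593/335) = 4.755 servings → $5.47.
banana + broccoli with both tight: 1.571 servings and 2.752 servings → $3.40.
So the least-cost plan costs $3.40.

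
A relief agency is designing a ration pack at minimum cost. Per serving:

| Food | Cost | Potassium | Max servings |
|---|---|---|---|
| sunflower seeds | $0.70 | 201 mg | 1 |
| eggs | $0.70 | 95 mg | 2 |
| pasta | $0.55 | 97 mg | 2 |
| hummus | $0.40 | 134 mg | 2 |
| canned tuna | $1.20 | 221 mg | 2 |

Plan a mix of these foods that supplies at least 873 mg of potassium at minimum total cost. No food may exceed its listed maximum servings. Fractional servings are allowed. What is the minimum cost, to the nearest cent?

$3.69

Cost per mg of potassium: hummus $0.0030, sunflower seeds $0.0035, canned tuna $0.0054, pasta $0.0057, eggs $0.0074.
Take 2 servings of hummus: +268.0 mg potassium for $0.80 (total $0.80, still need 605.0 mg).
Take 1 serving of sunflower seeds: +201.0 mg potassium for $0.70 (total $1.50, still need 404.0 mg).
Take 1.828 servings of canned tuna: +404.0 mg potassium for $2.19 (total $3.69, still need 0.0 mg).
Filling from the cheapest source first is optimal under one linear minimum: $3.69.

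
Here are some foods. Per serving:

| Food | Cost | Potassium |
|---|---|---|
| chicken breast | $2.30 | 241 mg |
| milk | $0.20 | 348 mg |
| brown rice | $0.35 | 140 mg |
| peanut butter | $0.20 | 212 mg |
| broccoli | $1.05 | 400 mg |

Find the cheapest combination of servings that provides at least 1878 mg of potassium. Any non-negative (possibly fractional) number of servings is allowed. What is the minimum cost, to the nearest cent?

$1.08

Cost per mg of potassium: milk $0.0006, peanut butter $0.0009, brown rice $0.0025, broccoli $0.0026, chicken breast $0.0095.
With no serving limits, use only milk: 1878 mg / 348 mg = 5.397 servings × $0.20 = $1.08.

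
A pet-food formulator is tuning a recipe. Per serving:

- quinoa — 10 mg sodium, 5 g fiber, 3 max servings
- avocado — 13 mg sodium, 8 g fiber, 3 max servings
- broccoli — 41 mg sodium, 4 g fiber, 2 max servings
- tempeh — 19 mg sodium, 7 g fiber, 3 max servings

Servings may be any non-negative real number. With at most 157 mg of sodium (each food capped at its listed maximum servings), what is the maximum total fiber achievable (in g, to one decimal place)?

63.0 g

Fiber per mg sodium: avocado 0.6154, quinoa 0.5, tempeh 0.3684, broccoli 0.09756.
Take 3 servings of avocado: uses 39 mg sodium, +24.0 g fiber (running total 24.0 g).
Take 3 servings of quinoa: uses 30 mg sodium, +15.0 g fiber (running total 39.0 g).
Take 3 servings of tempeh: uses 57 mg sodium, +21.0 g fiber (running total 60.0 g).
Take 0.7561 servings of broccoli: uses 31 mg sodium, +3.0 g fiber (running total 63.0 g).
Filling greedily by fiber-per-mg sodium is optimal for one linear limit, giving 63.0 g.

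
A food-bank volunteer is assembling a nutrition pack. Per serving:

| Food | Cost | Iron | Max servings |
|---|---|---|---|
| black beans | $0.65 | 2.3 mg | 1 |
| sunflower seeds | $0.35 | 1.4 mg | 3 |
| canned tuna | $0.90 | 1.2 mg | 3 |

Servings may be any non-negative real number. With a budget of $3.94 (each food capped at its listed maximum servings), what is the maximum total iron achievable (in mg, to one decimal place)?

Iron per dollar: sunflower seeds 4, black beans 3.538, canned tuna 1.333.
Take 3 servings of sunflower seeds: spends $1.05, +4.2 mg iron (running total 4.2 mg).
Take 1 serving of black beans: spends $0.65, +2.3 mg iron (running total 6.5 mg).
Take 2.489 servings of canned tuna: spends $2.24, +3.0 mg iron (running total 9.5 mg).
Filling greedily by iron-per-dollar is optimal for one linear limit, giving 9.5 mg.

9.5 mg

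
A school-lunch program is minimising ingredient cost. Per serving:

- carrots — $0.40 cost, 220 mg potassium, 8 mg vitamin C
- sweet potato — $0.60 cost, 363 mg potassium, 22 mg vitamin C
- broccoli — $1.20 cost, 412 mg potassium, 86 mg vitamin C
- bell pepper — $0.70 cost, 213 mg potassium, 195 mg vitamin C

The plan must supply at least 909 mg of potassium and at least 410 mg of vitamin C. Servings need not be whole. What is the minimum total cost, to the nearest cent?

$2.18

carrots only: max(909/220, 410/8) = 51.25 servings → $20.50.
sweet potato only: max(909/363, 410/22) = 18.64 servings → $11.18.
broccoli only: max(909/412, 410/86) = 4.767 servings → $5.72.
bell pepper only: max(909/213, 410/195) = 4.268 servings → $2.99.
carrots + sweet potato: intersection lies outside the first quadrant.
carrots + broccoli with both targets exact would need a negative amount; discard.
carrots + bell pepper with both tight: 2.183 servings and 2.013 servings → $2.28.
sweet potato + broccoli: intersection lies outside the first quadrant.
sweet potato + bell pepper with both tight: 1.36 servings and 1.949 servings → $2.18.
broccoli + bell pepper with both tight: 1.45 servings and 1.463 servings → $2.76.
The minimum over all feasible corners is $2.18.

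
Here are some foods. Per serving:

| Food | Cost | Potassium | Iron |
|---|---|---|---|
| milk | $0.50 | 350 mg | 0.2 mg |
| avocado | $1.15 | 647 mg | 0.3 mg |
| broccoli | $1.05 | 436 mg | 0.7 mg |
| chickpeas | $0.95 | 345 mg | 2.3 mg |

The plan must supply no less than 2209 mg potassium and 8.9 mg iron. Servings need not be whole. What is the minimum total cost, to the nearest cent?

Compare the cost at each extreme point of the feasible region.
milk only: max(2209/350, 8.9/0.2) = 44.5 servings → $22.25.
avocado only: max(2209/647, 8.9/0.3) = 29.67 servings → $34.12.
broccoli only: max(2209/436, 8.9/0.7) = 12.71 servings → $13.35.
chickpeas only: max(2209/345, 8.9/2.3) = 6.403 servings → $6.08.
milk + avocado: intersection lies outside the first quadrant.
milk + broccoli: the both-tight solution has a negative serving — not a feasible corner.
milk + chickpeas with both tight: 2.731 servings and 3.632 servings → $4.82.
avocado + broccoli with both targets exact would need a negative amount; discard.
avocado + chickpeas with both tight: 1.452 servings and 3.68 servings → $5.17.
broccoli + chickpeas with both tight: 2.64 servings and 3.066 servings → $5.69.
The minimum over all feasible corners is $4.82.

$4.82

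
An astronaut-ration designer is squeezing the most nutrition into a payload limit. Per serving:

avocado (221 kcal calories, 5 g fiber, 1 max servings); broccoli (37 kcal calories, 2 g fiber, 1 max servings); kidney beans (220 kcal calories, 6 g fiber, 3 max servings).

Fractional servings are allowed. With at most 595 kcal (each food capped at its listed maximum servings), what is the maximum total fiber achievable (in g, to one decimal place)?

17.2 g

Fiber per kcal: broccoli 0.05405, kidney beans 0.02727, avocado 0.02262.
Take 1 serving of broccoli: uses 37 kcal, +2.0 g fiber (running total 2.0 g).
Take 2.536 servings of kidney beans: uses 558 kcal, +15.2 g fiber (running total 17.2 g).
Greedy by best ratio exhausts the calories allowance optimally: 17.2 g.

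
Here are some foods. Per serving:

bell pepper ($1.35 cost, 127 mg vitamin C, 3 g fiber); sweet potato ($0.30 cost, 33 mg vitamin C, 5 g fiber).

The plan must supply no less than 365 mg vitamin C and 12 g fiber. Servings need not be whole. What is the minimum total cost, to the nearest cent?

$3.32

bell pepper only: max(365/127, 12/3) = 4 servings → $5.40.
sweet potato only: max(365/33, 12/5) = 11.06 servings → $3.32.
bell pepper + sweet potato with both tight: 2.666 servings and 0.8004 servings → $3.84.
The minimum over all feasible corners is $3.32.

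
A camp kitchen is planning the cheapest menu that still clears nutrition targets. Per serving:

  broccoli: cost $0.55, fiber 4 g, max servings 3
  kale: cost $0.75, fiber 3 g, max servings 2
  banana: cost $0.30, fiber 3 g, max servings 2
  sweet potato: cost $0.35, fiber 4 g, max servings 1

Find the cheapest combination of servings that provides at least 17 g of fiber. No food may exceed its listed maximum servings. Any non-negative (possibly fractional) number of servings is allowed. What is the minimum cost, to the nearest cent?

$1.91

Cost per g of fiber: sweet potato $0.0875, banana $0.1000, broccoli $0.1375, kale $0.2500.
Take 1 serving of sweet potato: +4.0 g fiber for $0.35 (total $0.35, still need 13.0 g).
Take 2 servings of banana: +6.0 g fiber for $0.60 (total $0.95, still need 7.0 g).
Take 1.75 servings of broccoli: +7.0 g fiber for $0.96 (total $1.91, still need 0.0 g).
Greedy by cheapest-per-g is optimal for a single linear constraint, so the minimum cost is $1.91.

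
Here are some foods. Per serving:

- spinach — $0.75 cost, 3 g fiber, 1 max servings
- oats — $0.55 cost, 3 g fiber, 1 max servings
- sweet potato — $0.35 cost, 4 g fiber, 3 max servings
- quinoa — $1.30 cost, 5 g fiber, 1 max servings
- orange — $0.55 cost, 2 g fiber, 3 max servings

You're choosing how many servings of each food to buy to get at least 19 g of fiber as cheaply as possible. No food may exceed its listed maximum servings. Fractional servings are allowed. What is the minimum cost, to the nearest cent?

$2.61

Cost per g of fiber: sweet potato $0.0875, oats $0.1833, spinach $0.2500, quinoa $0.2600, orange $0.2750.
Take 3 servings of sweet potato: +12.0 g fiber for $1.05 (total $1.05, still need 7.0 g).
Take 1 serving of oats: +3.0 g fiber for $0.55 (total $1.60, still need 4.0 g).
Take 1 serving of spinach: +3.0 g fiber for $0.75 (total $2.35, still need 1.0 g).
Take 0.2 servings of quinoa: +1.0 g fiber for $0.26 (total $2.61, still need 0.0 g).
Greedy by cheapest-per-g is optimal for a single linear constraint, so the minimum cost is $2.61.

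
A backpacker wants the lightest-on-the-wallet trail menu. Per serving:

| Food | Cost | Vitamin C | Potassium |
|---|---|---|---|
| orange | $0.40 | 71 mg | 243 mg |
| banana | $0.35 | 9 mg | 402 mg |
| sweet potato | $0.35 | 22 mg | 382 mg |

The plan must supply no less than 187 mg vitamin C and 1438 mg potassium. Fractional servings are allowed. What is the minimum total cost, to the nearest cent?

$1.64

Check every corner: each single food scaled to meet both minima, and each pair solved so both constraints bind.
orange only: max(187/71, 1438/243) = 5.918 servings → $2.37.
banana only: max(187/9, 1438/402) = 20.78 servings → $7.27.
sweet potato only: max(187/22, 1438/382) = 8.5 servings → $2.98.
orange + banana with both tight: 2.361 servings and 2.15 servings → $1.70.
orange + sweet potato with both tight: 1.828 servings and 2.602 servings → $1.64.
banana + sweet potato with both targets exact would need a negative amount; discard.
The minimum over all feasible corners is $1.64.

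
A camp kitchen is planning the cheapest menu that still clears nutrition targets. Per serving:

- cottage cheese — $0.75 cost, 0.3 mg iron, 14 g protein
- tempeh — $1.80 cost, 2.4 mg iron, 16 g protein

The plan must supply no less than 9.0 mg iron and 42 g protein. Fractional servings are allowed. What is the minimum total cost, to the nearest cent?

Compare the cost at each extreme point of the feasible region.
cottage cheese only: max(9.0/0.3, 42/14) = 30 servings → $22.50.
tempeh only: max(9.0/2.4, 42/16) = 3.75 servings → $6.75.
cottage cheese + tempeh: the both-tight solution has a negative serving — not a feasible corner.
Cheapest feasible corner: $6.75.

$6.75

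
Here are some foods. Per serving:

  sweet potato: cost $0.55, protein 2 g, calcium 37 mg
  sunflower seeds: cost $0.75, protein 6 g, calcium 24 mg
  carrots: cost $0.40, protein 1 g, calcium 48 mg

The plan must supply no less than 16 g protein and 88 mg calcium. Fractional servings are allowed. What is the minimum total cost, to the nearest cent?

$2.15

Compare the cost at each extreme point of the feasible region.
sweet potato only: max(16/2, 88/37) = 8 servings → $4.40.
sunflower seeds only: max(16/6, 88/24) = 3.667 servings → $2.75.
carrots only: max(16/1, 88/48) = 16 servings → $6.40.
sweet potato + sunflower seeds with both tight: 0.8276 servings and 2.391 servings → $2.25.
sweet potato + carrots: the both-tight solution has a negative serving — not a feasible corner.
sunflower seeds + carrots with both tight: 2.576 servings and 0.5455 servings → $2.15.
The minimum over all feasible corners is $2.15.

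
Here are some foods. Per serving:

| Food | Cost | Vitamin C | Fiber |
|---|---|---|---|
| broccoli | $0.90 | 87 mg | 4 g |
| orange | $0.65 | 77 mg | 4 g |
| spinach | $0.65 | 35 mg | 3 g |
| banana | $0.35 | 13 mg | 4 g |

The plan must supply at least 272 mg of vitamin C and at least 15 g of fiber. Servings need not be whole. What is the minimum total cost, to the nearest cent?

$2.36

An LP optimum is at a vertex; with two nutrient constraints at most two foods are used. Check each candidate.
broccoli only: max(272/87, 15/4) = 3.75 servings → $3.38.
orange only: max(272/77, 15/4) = 3.75 servings → $2.44.
spinach only: max(272/35, 15/3) = 7.771 servings → $5.05.
banana only: max(272/13, 15/4) = 20.92 servings → $7.32.
broccoli + orange: intersection lies outside the first quadrant.
broccoli + spinach with both tight: 2.405 servings and 1.793 servings → $3.33.
broccoli + banana with both tight: 3.017 servings and 0.7331 servings → $2.97.
orange + spinach with both tight: 3.198 servings and 0.7363 servings → $2.56.
orange + banana with both tight: 3.488 servings and 0.2617 servings → $2.36.
spinach + banana: intersection lies outside the first quadrant.
The minimum over all feasible corners is $2.36.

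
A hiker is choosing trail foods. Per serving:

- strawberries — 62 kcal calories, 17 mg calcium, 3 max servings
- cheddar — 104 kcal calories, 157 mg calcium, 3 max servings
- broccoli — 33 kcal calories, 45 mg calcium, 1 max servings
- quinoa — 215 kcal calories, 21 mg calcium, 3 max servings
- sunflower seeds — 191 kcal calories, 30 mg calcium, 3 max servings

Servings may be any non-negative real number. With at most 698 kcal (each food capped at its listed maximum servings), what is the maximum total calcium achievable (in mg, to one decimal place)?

593.2 mg

Calcium per kcal: cheddar 1.51, broccoli 1.364, strawberries 0.2742, sunflower seeds 0.1571, quinoa 0.09767.
Take 3 servings of cheddar: uses 312 kcal, +471.0 mg calcium (running total 471.0 mg).
Take 1 serving of broccoli: uses 33 kcal, +45.0 mg calcium (running total 516.0 mg).
Take 3 servings of strawberries: uses 186 kcal, +51.0 mg calcium (running total 567.0 mg).
Take 0.8743 servings of sunflower seeds: uses 167 kcal, +26.2 mg calcium (running total 593.2 mg).
Filling greedily by calcium-per-kcal is optimal for one linear limit, giving 593.2 mg.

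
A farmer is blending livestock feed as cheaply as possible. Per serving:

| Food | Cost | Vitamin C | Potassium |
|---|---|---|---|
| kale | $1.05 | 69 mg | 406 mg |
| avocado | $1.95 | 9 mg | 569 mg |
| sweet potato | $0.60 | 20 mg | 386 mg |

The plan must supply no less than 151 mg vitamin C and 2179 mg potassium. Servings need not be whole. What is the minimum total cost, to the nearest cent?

Check every corner: each single food scaled to meet both minima, and each pair solved so both constraints bind.
kale only: max(151/69, 2179/406) = 5.367 servings → $5.64.
avocado only: max(151/9, 2179/569) = 16.78 servings → $32.72.
sweet potato only: max(151/20, 2179/386) = 7.55 servings → $4.53.
kale + avocado with both tight: 1.862 servings and 2.501 servings → $6.83.
kale + sweet potato with both tight: 0.7943 servings and 4.81 servings → $3.72.
avocado + sweet potato: the both-tight solution has a negative serving — not a feasible corner.
The minimum over all feasible corners is $3.72.

$3.72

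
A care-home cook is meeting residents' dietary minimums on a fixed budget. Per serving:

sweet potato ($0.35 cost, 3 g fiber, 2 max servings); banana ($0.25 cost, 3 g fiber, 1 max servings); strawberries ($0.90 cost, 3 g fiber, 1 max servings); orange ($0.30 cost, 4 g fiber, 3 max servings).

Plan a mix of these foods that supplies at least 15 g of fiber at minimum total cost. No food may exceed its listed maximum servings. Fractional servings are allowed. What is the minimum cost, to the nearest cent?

Cost per g of fiber: orange $0.0750, banana $0.0833, sweet potato $0.1167, strawberries $0.3000.
Take 3 servings of orange: +12.0 g fiber for $0.90 (total $0.90, still need 3.0 g).
Take 1 serving of banana: +3.0 g fiber for $0.25 (total $1.15, still need 0.0 g).
Filling from the cheapest source first is optimal under one linear minimum: $1.15.

$1.15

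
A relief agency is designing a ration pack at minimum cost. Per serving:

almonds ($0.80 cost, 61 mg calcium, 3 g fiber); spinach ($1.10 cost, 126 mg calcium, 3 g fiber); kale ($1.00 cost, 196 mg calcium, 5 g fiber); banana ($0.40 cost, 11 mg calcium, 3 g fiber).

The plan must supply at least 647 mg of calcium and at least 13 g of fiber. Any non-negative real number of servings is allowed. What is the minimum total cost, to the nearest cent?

Two binding constraints pin down two serving amounts, so the optimal mix uses at most two foods. The candidates are each food alone (scaled to the tighter of calcium/fiber) and each pair with both constraints tight.
almonds only: max(647/61, 13/3) = 10.61 servings → $8.49.
spinach only: max(647/126, 13/3) = 5.135 servings → $5.65.
kale only: max(647/196, 13/5) = 3.301 servings → $3.30.
banana only: max(647/11, 13/3) = 58.82 servings → $23.53.
almonds + spinach with both targets exact would need a negative amount; discard.
almonds + kale with both targets exact would need a negative amount; discard.
almonds + banana: intersection lies outside the first quadrant.
spinach + kale: the both-tight solution has a negative serving — not a feasible corner.
spinach + banana: intersection lies outside the first quadrant.
kale + banana: the both-tight solution has a negative serving — not a feasible corner.
The minimum over all feasible corners is $3.30.

$3.30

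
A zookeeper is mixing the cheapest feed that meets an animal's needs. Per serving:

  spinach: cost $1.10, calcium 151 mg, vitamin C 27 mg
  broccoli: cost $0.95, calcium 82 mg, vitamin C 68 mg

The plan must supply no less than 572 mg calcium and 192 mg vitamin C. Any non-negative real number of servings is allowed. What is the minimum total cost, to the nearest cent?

$4.76

A basic optimal solution has at most two foods positive. Try each food alone and each pair with both targets met exactly.
spinach only: max(572/151, 192/27) = 7.111 servings → $7.82.
broccoli only: max(572/82, 192/68) = 6.976 servings → $6.63.
spinach + broccoli with both tight: 2.875 servings and 1.682 servings → $4.76.
The minimum over all feasible corners is $4.76.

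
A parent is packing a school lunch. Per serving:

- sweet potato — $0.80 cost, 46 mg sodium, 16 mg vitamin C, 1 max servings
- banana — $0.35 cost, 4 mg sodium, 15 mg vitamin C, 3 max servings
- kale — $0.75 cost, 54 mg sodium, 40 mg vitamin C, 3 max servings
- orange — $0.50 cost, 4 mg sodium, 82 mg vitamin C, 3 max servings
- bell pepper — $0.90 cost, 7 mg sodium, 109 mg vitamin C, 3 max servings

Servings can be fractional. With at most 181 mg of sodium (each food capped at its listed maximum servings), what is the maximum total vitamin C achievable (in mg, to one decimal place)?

718.7 mg

Vitamin C per mg sodium: orange 20.5, bell pepper 15.57, banana 3.75, kale 0.7407, sweet potato 0.3478.
Take 3 servings of orange: uses 12 mg sodium, +246.0 mg vitamin C (running total 246.0 mg).
Take 3 servings of bell pepper: uses 21 mg sodium, +327.0 mg vitamin C (running total 573.0 mg).
Take 3 servings of banana: uses 12 mg sodium, +45.0 mg vitamin C (running total 618.0 mg).
Take 2.519 servings of kale: uses 136 mg sodium, +100.7 mg vitamin C (running total 718.7 mg).
Greedy by best ratio exhausts the sodium allowance optimally: 718.7 mg.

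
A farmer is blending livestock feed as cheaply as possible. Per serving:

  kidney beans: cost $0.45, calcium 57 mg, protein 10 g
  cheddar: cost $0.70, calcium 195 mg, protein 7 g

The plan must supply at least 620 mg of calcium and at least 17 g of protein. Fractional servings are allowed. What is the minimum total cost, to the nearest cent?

$2.23

An LP optimum is at a vertex; with two nutrient constraints at most two foods are used. Check each candidate.
kidney beans only: max(620/57, 17/10) = 10.88 servings → $4.89.
cheddar only: max(620/195, 17/7) = 3.179 servings → $2.23.
kidney beans + cheddar with both targets exact would need a negative amount; discard.
So the least-cost plan costs $2.23.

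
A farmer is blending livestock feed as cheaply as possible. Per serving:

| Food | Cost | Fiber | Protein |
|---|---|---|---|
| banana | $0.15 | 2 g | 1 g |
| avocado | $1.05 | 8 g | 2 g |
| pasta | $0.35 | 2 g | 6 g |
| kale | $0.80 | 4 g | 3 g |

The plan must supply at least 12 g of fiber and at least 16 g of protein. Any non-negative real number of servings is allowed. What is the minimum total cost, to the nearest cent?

Minimising a linear cost over {fiber ≥ 12, protein ≥ 16, servings ≥ 0} — the optimum is at a vertex, using one or two foods.
banana only: max(12/2, 16/1) = 16 servings → $2.40.
avocado only: max(12/8, 16/2) = 8 servings → $8.40.
pasta only: max(12/2, 16/6) = 6 servings → $2.10.
kale only: max(12/4, 16/3) = 5.333 servings → $4.27.
banana + avocado: the both-tight solution has a negative serving — not a feasible corner.
banana + pasta with both tight: 4 servings and 2 servings → $1.30.
banana + kale: the both-tight solution has a negative serving — not a feasible corner.
avocado + pasta with both tight: 0.9091 servings and 2.364 servings → $1.78.
avocado + kale with both targets exact would need a negative amount; discard.
pasta + kale with both tight: 1.556 servings and 2.222 servings → $2.32.
Cheapest feasible corner: $1.30.

$1.30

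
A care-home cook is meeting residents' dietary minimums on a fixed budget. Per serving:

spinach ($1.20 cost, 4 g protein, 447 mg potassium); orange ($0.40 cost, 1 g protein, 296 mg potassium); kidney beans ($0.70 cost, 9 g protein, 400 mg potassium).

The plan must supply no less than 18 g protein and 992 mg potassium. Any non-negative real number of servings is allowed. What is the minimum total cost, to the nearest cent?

A basic optimal solution has at most two foods positive. Try each food alone and each pair with both targets met exactly.
spinach only: max(18/4, 992/447) = 4.5 servings → $5.40.
orange only: max(18/1, 992/296) = 18 servings → $7.20.
kidney beans only: max(18/9, 992/400) = 2.48 servings → $1.74.
spinach + orange: intersection lies outside the first quadrant.
spinach + kidney beans with both tight: 0.7132 servings and 1.683 servings → $2.03.
orange + kidney beans with both tight: 0.7633 servings and 1.915 servings → $1.65.
So the least-cost plan costs $1.65.

$1.65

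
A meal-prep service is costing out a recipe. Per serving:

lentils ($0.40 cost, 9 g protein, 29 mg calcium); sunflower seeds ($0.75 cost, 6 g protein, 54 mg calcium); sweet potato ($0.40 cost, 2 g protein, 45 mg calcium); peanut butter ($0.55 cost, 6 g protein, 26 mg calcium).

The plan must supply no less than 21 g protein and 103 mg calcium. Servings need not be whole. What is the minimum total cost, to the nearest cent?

Check every corner: each single food scaled to meet both minima, and each pair solved so both constraints bind.
lentils only: max(21/9, 103/29) = 3.552 servings → $1.42.
sunflower seeds only: max(21/6, 103/54) = 3.5 servings → $2.62.
sweet potato only: max(21/2, 103/45) = 10.5 servings → $4.20.
peanut butter only: max(21/6, 103/26) = 3.962 servings → $2.18.
lentils + sunflower seeds with both tight: 1.654 servings and 1.019 servings → $1.43.
lentils + sweet potato with both tight: 2.13 servings and 0.9164 servings → $1.22.
lentils + peanut butter: intersection lies outside the first quadrant.
sunflower seeds + sweet potato with both targets exact would need a negative amount; discard.
sunflower seeds + peanut butter with both tight: 0.4286 servings and 3.071 servings → $2.01.
sweet potato + peanut butter with both tight: 0.3303 servings and 3.39 servings → $2.00.
Cheapest feasible corner: $1.22.

$1.22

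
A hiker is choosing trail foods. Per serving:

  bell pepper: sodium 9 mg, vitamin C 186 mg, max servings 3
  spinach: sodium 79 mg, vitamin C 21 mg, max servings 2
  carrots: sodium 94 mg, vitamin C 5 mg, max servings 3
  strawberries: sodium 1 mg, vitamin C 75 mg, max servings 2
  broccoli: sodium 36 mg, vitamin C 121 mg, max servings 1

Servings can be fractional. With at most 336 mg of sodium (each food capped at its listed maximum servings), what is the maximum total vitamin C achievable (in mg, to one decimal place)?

Vitamin C per mg sodium: strawberries 75, bell pepper 20.67, broccoli 3.361, spinach 0.2658, carrots 0.05319.
Take 2 servings of strawberries: uses 2 mg sodium, +150.0 mg vitamin C (running total 150.0 mg).
Take 3 servings of bell pepper: uses 27 mg sodium, +558.0 mg vitamin C (running total 708.0 mg).
Take 1 serving of broccoli: uses 36 mg sodium, +121.0 mg vitamin C (running total 829.0 mg).
Take 2 servings of spinach: uses 158 mg sodium, +42.0 mg vitamin C (running total 871.0 mg).
Take 1.202 servings of carrots: uses 113 mg sodium, +6.0 mg vitamin C (running total 877.0 mg).
Greedy by best ratio exhausts the sodium allowance optimally: 877.0 mg.

877.0 mg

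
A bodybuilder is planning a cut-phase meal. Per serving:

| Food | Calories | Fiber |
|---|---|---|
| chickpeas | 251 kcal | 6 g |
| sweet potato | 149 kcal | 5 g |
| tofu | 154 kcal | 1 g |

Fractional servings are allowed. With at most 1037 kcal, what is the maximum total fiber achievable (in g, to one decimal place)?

Fiber per kcal: sweet potato 0.03356, chickpeas 0.0239, tofu 0.006494.
With no serving limits, spend the whole calories allowance on sweet potato: 1037 kcal / 149 kcal × 5 g = 34.8 g.

34.8 g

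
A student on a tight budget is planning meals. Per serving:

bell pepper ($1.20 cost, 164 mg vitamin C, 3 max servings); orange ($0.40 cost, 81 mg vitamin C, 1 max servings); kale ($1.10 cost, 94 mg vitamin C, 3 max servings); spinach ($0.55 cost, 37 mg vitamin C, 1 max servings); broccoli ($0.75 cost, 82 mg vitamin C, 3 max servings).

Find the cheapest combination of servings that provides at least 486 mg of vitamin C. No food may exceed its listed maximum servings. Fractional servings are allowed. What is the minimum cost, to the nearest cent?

Cost per mg of vitamin C: orange $0.0049, bell pepper $0.0073, broccoli $0.0091, kale $0.0117, spinach $0.0149.
Take 1 serving of orange: +81.0 mg vitamin C for $0.40 (total $0.40, still need 405.0 mg).
Take 2.47 servings of bell pepper: +405.0 mg vitamin C for $2.96 (total $3.36, still need 0.0 mg).
Greedy by cheapest-per-mg is optimal for a single linear constraint, so the minimum cost is $3.36.

$3.36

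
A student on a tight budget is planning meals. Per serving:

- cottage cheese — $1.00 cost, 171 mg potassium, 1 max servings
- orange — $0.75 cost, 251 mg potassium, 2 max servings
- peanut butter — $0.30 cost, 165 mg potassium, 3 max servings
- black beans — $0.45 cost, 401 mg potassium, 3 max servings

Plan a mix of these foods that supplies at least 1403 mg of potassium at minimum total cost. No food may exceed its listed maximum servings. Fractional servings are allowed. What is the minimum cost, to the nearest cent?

Cost per mg of potassium: black beans $0.0011, peanut butter $0.0018, orange $0.0030, cottage cheese $0.0058.
Take 3 servings of black beans: +1203.0 mg potassium for $1.35 (total $1.35, still need 200.0 mg).
Take 1.212 servings of peanut butter: +200.0 mg potassium for $0.36 (total $1.71, still need 0.0 mg).
Greedy by cheapest-per-mg is optimal for a single linear constraint, so the minimum cost is $1.71.

$1.71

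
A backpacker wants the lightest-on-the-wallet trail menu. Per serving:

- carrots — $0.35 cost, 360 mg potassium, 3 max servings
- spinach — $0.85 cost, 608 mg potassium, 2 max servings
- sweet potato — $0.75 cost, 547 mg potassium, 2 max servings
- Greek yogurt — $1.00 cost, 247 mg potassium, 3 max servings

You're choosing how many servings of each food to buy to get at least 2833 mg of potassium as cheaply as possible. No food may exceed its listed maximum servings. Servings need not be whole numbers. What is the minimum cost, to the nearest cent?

$3.47

Cost per mg of potassium: carrots $0.0010, sweet potato $0.0014, spinach $0.0014, Greek yogurt $0.0040.
Take 3 servings of carrots: +1080.0 mg potassium for $1.05 (total $1.05, still need 1753.0 mg).
Take 2 servings of sweet potato: +1094.0 mg potassium for $1.50 (total $2.55, still need 659.0 mg).
Take 1.084 servings of spinach: +659.0 mg potassium for $0.92 (total $3.47, still need 0.0 mg).
Filling from the cheapest source first is optimal under one linear minimum: $3.47.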